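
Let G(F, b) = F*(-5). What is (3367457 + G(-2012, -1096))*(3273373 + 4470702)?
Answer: 26155744961775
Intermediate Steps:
G(F, b) = -5*F
(3367457 + G(-2012, -1096))*(3273373 + 4470702) = (3367457 - 5*(-2012))*(3273373 + 4470702) = (3367457 + 10060)*7744075 = 3377517*7744075 = 26155744961775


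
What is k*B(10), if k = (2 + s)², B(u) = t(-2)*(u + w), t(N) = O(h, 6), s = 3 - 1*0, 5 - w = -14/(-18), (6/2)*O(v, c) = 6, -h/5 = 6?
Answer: 6400/9 ≈ 711.11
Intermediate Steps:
h = -30 (h = -5*6 = -30)
O(v, c) = 2 (O(v, c) = (⅓)*6 = 2)
w = 38/9 (w = 5 - (-14)/(-18) = 5 - (-14)*(-1)/18 = 5 - 1*7/9 = 5 - 7/9 = 38/9 ≈ 4.2222)
s = 3 (s = 3 + 0 = 3)
t(N) = 2
B(u) = 76/9 + 2*u (B(u) = 2*(u + 38/9) = 2*(38/9 + u) = 76/9 + 2*u)
k = 25 (k = (2 + 3)² = 5² = 25)
k*B(10) = 25*(76/9 + 2*10) = 25*(76/9 + 20) = 25*(256/9) = 6400/9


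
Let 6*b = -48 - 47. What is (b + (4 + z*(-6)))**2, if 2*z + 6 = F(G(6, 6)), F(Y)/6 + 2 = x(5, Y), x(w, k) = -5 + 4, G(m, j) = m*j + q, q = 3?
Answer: 130321/36 ≈ 3620.0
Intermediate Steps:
G(m, j) = 3 + j*m (G(m, j) = m*j + 3 = j*m + 3 = 3 + j*m)
x(w, k) = -1
b = -95/6 (b = (-48 - 47)/6 = (1/6)*(-95) = -95/6 ≈ -15.833)
F(Y) = -18 (F(Y) = -12 + 6*(-1) = -12 - 6 = -18)
z = -12 (z = -3 + (1/2)*(-18) = -3 - 9 = -12)
(b + (4 + z*(-6)))**2 = (-95/6 + (4 - 12*(-6)))**2 = (-95/6 + (4 + 72))**2 = (-95/6 + 76)**2 = (361/6)**2 = 130321/36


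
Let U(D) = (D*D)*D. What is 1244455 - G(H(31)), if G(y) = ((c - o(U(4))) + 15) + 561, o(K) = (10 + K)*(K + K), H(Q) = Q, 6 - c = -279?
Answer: 1253066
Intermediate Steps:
c = 285 (c = 6 - 1*(-279) = 6 + 279 = 285)
U(D) = D**3 (U(D) = D**2*D = D**3)
o(K) = 2*K*(10 + K) (o(K) = (10 + K)*(2*K) = 2*K*(10 + K))
G(y) = -8611 (G(y) = ((285 - 2*4**3*(10 + 4**3)) + 15) + 561 = ((285 - 2*64*(10 + 64)) + 15) + 561 = ((285 - 2*64*74) + 15) + 561 = ((285 - 1*9472) + 15) + 561 = ((285 - 9472) + 15) + 561 = (-9187 + 15) + 561 = -9172 + 561 = -8611)
1244455 - G(H(31)) = 1244455 - 1*(-8611) = 1244455 + 8611 = 1253066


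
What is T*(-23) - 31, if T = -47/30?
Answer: 151/30 ≈ 5.0333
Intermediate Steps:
T = -47/30 (T = -47*1/30 = -47/30 ≈ -1.5667)
T*(-23) - 31 = -47/30*(-23) - 31 = 1081/30 - 31 = 151/30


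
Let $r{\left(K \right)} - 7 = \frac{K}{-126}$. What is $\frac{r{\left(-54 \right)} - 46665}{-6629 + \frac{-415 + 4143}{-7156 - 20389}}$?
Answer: $\frac{1285182805}{182599533} \approx 7.0383$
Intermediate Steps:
$r{\left(K \right)} = 7 - \frac{K}{126}$ ($r{\left(K \right)} = 7 + \frac{K}{-126} = 7 + K \left(- \frac{1}{126}\right) = 7 - \frac{K}{126}$)
$\frac{r{\left(-54 \right)} - 46665}{-6629 + \frac{-415 + 4143}{-7156 - 20389}} = \frac{\left(7 - - \frac{3}{7}\right) - 46665}{-6629 + \frac{-415 + 4143}{-7156 - 20389}} = \frac{\left(7 + \frac{3}{7}\right) - 46665}{-6629 + \frac{3728}{-27545}} = \frac{\frac{52}{7} - 46665}{-6629 + 3728 \left(- \frac{1}{27545}\right)} = - \frac{326603}{7 \left(-6629 - \frac{3728}{27545}\right)} = - \frac{326603}{7 \left(- \frac{182599533}{27545}\right)} = \left(- \frac{326603}{7}\right) \left(- \frac{27545}{182599533}\right) = \frac{1285182805}{182599533}$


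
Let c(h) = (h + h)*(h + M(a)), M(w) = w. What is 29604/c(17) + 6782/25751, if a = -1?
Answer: 191505503/3502136 ≈ 54.682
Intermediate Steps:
c(h) = 2*h*(-1 + h) (c(h) = (h + h)*(h - 1) = (2*h)*(-1 + h) = 2*h*(-1 + h))
29604/c(17) + 6782/25751 = 29604/((2*17*(-1 + 17))) + 6782/25751 = 29604/((2*17*16)) + 6782*(1/25751) = 29604/544 + 6782/25751 = 29604*(1/544) + 6782/25751 = 7401/136 + 6782/25751 = 191505503/3502136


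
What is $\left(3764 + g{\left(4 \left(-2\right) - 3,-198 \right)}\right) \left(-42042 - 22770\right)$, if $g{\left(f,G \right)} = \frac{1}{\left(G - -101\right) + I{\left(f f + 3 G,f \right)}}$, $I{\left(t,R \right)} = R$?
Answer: $- \frac{2195565911}{9} \approx -2.4395 \cdot 10^{8}$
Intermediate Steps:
$g{\left(f,G \right)} = \frac{1}{101 + G + f}$ ($g{\left(f,G \right)} = \frac{1}{\left(G - -101\right) + f} = \frac{1}{\left(G + 101\right) + f} = \frac{1}{\left(101 + G\right) + f} = \frac{1}{101 + G + f}$)
$\left(3764 + g{\left(4 \left(-2\right) - 3,-198 \right)}\right) \left(-42042 - 22770\right) = \left(3764 + \frac{1}{101 - 198 + \left(4 \left(-2\right) - 3\right)}\right) \left(-42042 - 22770\right) = \left(3764 + \frac{1}{101 - 198 - 11}\right) \left(-64812\right) = \left(3764 + \frac{1}{-108}\right) \left(-64812\right) = \left(3764 - \frac{1}{108}\right) \left(-64812\right) = \frac{406511}{108} \left(-64812\right) = - \frac{2195565911}{9}$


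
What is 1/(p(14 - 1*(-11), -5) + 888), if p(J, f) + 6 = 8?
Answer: 1/890 ≈ 0.0011236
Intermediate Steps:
p(J, f) = 2 (p(J, f) = -6 + 8 = 2)
1/(p(14 - 1*(-11), -5) + 888) = 1/(2 + 888) = 1/890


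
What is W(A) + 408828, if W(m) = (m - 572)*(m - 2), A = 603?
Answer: 427459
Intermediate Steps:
W(m) = (-572 + m)*(-2 + m)
W(A) + 408828 = (1144 + 603**2 - 574*603) + 408828 = (1144 + 363609 - 346122) + 408828 = 18631 + 408828 = 427459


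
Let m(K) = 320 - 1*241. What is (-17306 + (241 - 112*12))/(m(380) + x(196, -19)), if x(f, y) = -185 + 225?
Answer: -18409/119 ≈ -154.70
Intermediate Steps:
m(K) = 79 (m(K) = 320 - 241 = 79)
x(f, y) = 40
(-17306 + (241 - 112*12))/(m(380) + x(196, -19)) = (-17306 + (241 - 112*12))/(79 + 40) = (-17306 + (241 - 1344))/119 = (-17306 - 1103)*(1/119) = -18409*1/119 = -18409/119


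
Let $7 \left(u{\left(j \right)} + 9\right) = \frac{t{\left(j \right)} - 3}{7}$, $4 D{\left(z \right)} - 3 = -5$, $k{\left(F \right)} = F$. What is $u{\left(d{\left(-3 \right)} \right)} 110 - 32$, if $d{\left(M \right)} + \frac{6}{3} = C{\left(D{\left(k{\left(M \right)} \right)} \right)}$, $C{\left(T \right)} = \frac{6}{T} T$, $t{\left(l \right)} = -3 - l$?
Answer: $- \frac{51178}{49} \approx -1044.4$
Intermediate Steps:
$D{\left(z \right)} = - \frac{1}{2}$ ($D{\left(z \right)} = \frac{3}{4} + \frac{1}{4} \left(-5\right) = \frac{3}{4} - \frac{5}{4} = - \frac{1}{2}$)
$C{\left(T \right)} = 6$
$d{\left(M \right)} = 4$ ($d{\left(M \right)} = -2 + 6 = 4$)
$u{\left(j \right)} = - \frac{447}{49} - \frac{j}{49}$ ($u{\left(j \right)} = -9 + \frac{\left(\left(-3 - j\right) - 3\right) \frac{1}{7}}{7} = -9 + \frac{\left(-6 - j\right) \frac{1}{7}}{7} = -9 + \frac{- \frac{6}{7} - \frac{j}{7}}{7} = -9 - \left(\frac{6}{49} + \frac{j}{49}\right) = - \frac{447}{49} - \frac{j}{49}$)
$u{\left(d{\left(-3 \right)} \right)} 110 - 32 = \left(- \frac{447}{49} - \frac{4}{49}\right) 110 - 32 = \left(- \frac{451}{49}\right) 110 - 32 = - \frac{49610}{49} - 32 = - \frac{51178}{49}$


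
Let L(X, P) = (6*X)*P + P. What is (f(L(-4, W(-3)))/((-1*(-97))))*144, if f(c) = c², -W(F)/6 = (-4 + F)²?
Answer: 6584348736/97 ≈ 6.7880e+7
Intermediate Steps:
W(F) = -6*(-4 + F)²
L(X, P) = P + 6*P*X (L(X, P) = 6*P*X + P = P + 6*P*X)
(f(L(-4, W(-3)))/((-1*(-97))))*144 = (((-6*(-4 - 3)²)*(1 + 6*(-4)))²/((-1*(-97))))*144 = (((-6*(-7)²)*(1 - 24))²/97)*144 = ((-6*49*(-23))²*(1/97))*144 = ((-294*(-23))²*(1/97))*144 = (6762²*(1/97))*144 = (45724644*(1/97))*144 = (45724644/97)*144 = 6584348736/97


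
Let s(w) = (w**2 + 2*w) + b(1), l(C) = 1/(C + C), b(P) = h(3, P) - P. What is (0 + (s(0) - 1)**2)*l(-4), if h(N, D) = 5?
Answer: -9/8 ≈ -1.1250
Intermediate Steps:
b(P) = 5 - P
l(C) = 1/(2*C)
s(w) = 4 + w**2 + 2*w (s(w) = (w**2 + 2*w) + (5 - 1*1) = (w**2 + 2*w) + (5 - 1) = (w**2 + 2*w) + 4 = 4 + w**2 + 2*w)
(0 + (s(0) - 1)**2)*l(-4) = (0 + ((4 + 0**2 + 2*0) - 1)**2)*((1/2)/(-4)) = (0 + ((4 + 0 + 0) - 1)**2)*((1/2)*(-1/4)) = (0 + (4 - 1)**2)*(-1/8) = (0 + 3**2)*(-1/8) = (0 + 9)*(-1/8) = 9*(-1/8) = -9/8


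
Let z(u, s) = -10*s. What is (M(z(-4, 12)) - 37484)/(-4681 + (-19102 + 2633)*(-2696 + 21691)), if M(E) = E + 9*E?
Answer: 9671/78208334 ≈ 0.00012366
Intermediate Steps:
M(E) = 10*E
(M(z(-4, 12)) - 37484)/(-4681 + (-19102 + 2633)*(-2696 + 21691)) = (10*(-10*12) - 37484)/(-4681 + (-19102 + 2633)*(-2696 + 21691)) = (10*(-120) - 37484)/(-4681 - 16469*18995) = (-1200 - 37484)/(-4681 - 312828655) = -38684/(-312833336) = -38684*(-1/312833336) = 9671/78208334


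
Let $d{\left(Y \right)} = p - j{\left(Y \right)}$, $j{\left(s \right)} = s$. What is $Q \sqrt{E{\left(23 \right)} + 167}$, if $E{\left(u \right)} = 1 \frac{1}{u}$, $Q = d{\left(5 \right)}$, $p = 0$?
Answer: $- \frac{5 \sqrt{88366}}{23} \approx -64.623$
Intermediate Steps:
$d{\left(Y \right)} = - Y$ ($d{\left(Y \right)} = 0 - Y = - Y$)
$Q = -5$ ($Q = \left(-1\right) 5 = -5$)
$E{\left(u \right)} = \frac{1}{u}$
$Q \sqrt{E{\left(23 \right)} + 167} = - 5 \sqrt{\frac{1}{23} + 167} = - 5 \sqrt{\frac{3842}{23}} = - 5 \frac{\sqrt{88366}}{23} = - \frac{5 \sqrt{88366}}{23}$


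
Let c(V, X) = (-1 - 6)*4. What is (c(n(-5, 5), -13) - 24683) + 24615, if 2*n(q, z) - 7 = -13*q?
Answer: -96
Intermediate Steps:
n(q, z) = 7/2 - 13*q/2 (n(q, z) = 7/2 + (-13*q)/2 = 7/2 - 13*q/2)
c(V, X) = -28 (c(V, X) = -7*4 = -28)
(c(n(-5, 5), -13) - 24683) + 24615 = (-28 - 24683) + 24615 = -24711 + 24615 = -96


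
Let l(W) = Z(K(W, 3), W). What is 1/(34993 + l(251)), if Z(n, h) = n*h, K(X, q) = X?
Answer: 1/97994 ≈ 1.0205e-5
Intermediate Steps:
Z(n, h) = h*n
l(W) = W² (l(W) = W*W = W²)
1/(34993 + l(251)) = 1/(34993 + 251²) = 1/(34993 + 63001) = 1/97994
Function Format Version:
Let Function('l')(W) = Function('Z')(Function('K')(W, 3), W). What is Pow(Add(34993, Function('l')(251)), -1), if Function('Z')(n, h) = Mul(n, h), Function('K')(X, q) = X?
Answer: Rational(1, 97994) ≈ 1.0205e-5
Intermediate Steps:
Function('Z')(n, h) = Mul(h, n)
Function('l')(W) = Pow(W, 2) (Function('l')(W) = Mul(W, W) = Pow(W, 2))
Pow(Add(34993, Function('l')(251)), -1) = Pow(Add(34993, Pow(251, 2)), -1) = Pow(Add(34993, 63001), -1) = Pow(97994, -1) = Rational(1, 97994)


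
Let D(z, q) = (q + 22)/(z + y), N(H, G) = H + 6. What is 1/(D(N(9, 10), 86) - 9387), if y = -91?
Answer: -19/178380 ≈ -0.00010651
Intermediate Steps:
N(H, G) = 6 + H
D(z, q) = (22 + q)/(-91 + z) (D(z, q) = (q + 22)/(z - 91) = (22 + q)/(-91 + z))
1/(D(N(9, 10), 86) - 9387) = 1/((22 + 86)/(-91 + (6 + 9)) - 9387) = 1/(108/(-91 + 15) - 9387) = 1/(108/(-76) - 9387) = 1/(-1/76*108 - 9387) = 1/(-27/19 - 9387) = 1/(-178380/19) = -19/178380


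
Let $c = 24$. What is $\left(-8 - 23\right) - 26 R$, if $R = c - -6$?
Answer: $-811$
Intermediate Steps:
$R = 30$ ($R = 24 - -6 = 24 + 6 = 30$)
$\left(-8 - 23\right) - 26 R = \left(-8 - 23\right) - 780 = -31 - 780 = -811$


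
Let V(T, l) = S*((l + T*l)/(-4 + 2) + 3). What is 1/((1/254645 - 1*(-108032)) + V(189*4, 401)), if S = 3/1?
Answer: -509290/176873615903 ≈ -2.8794e-6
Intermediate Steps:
S = 3 (S = 3*1 = 3)
V(T, l) = 9 - 3*l/2 - 3*T*l/2 (V(T, l) = 3*((l + T*l)/(-4 + 2) + 3) = 3*((l + T*l)/(-2) + 3) = 3*((l + T*l)*(-½) + 3) = 3*((-l/2 - T*l/2) + 3) = 3*(3 - l/2 - T*l/2) = 9 - 3*l/2 - 3*T*l/2)
1/((1/254645 - 1*(-108032)) + V(189*4, 401)) = 1/((1/254645 - 1*(-108032)) + (9 - 3/2*401 - 3/2*189*4*401)) = 1/((1/254645 + 108032) + (9 - 1203/2 - 3/2*756*401)) = 1/(27509808641/254645 + (9 - 1203/2 - 454734)) = 1/(27509808641/254645 - 910653/2) = 1/(-176873615903/509290) = -509290/176873615903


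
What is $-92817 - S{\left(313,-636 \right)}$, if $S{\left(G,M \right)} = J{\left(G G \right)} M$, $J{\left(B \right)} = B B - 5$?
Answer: $6104280179199$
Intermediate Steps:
$J{\left(B \right)} = -5 + B^{2}$ ($J{\left(B \right)} = B^{2} - 5 = -5 + B^{2}$)
$S{\left(G,M \right)} = M \left(-5 + G^{4}\right)$ ($S{\left(G,M \right)} = \left(-5 + \left(G G\right)^{2}\right) M = \left(-5 + \left(G^{2}\right)^{2}\right) M = \left(-5 + G^{4}\right) M = M \left(-5 + G^{4}\right)$)
$-92817 - S{\left(313,-636 \right)} = -92817 - - 636 \left(-5 + 313^{4}\right) = -92817 - - 636 \left(-5 + 9597924961\right) = -92817 - \left(-636\right) 9597924956 = -92817 - -6104280272016 = -92817 + 6104280272016 = 6104280179199$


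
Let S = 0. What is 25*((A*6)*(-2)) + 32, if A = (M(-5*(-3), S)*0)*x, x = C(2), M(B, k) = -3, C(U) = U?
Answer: 32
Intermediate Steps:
x = 2
A = 0 (A = -3*0*2 = 0*2 = 0)
25*((A*6)*(-2)) + 32 = 25*((0*6)*(-2)) + 32 = 25*(0*(-2)) + 32 = 25*0 + 32 = 0 + 32 = 32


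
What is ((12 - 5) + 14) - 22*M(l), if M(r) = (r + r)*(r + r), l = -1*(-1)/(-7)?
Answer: 941/49 ≈ 19.204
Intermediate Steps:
l = -⅐ (l = 1*(-⅐) = -⅐ ≈ -0.14286)
M(r) = 4*r² (M(r) = (2*r)*(2*r) = 4*r²)
((12 - 5) + 14) - 22*M(l) = ((12 - 5) + 14) - 88*(-⅐)² = (7 + 14) - 88/49 = 21 - 22*4/49 = 21 - 88/49 = 941/49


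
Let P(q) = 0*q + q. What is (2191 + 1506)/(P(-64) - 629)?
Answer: -3697/693 ≈ -5.3348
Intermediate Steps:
P(q) = q (P(q) = 0 + q = q)
(2191 + 1506)/(P(-64) - 629) = (2191 + 1506)/(-64 - 629) = 3697/(-693) = 3697*(-1/693) = -3697/693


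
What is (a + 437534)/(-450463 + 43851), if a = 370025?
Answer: -807559/406612 ≈ -1.9861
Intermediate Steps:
(a + 437534)/(-450463 + 43851) = (370025 + 437534)/(-450463 + 43851) = 807559/(-406612) = 807559*(-1/406612) = -807559/406612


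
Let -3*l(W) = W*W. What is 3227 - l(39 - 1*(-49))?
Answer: 17425/3 ≈ 5808.3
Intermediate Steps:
l(W) = -W²/3 (l(W) = -W*W/3 = -W²/3)
3227 - l(39 - 1*(-49)) = 3227 - (-1)*(39 - 1*(-49))²/3 = 3227 - (-1)*(39 + 49)²/3 = 3227 - (-1)*88²/3 = 3227 - (-1)*7744/3 = 3227 - 1*(-7744/3) = 3227 + 7744/3 = 17425/3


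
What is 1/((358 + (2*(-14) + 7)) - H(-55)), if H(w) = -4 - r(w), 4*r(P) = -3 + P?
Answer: 2/653 ≈ 0.0030628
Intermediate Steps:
r(P) = -¾ + P/4 (r(P) = (-3 + P)/4 = -¾ + P/4)
H(w) = -13/4 - w/4 (H(w) = -4 - (-¾ + w/4) = -4 + (¾ - w/4) = -13/4 - w/4)
1/((358 + (2*(-14) + 7)) - H(-55)) = 1/((358 + (2*(-14) + 7)) - (-13/4 - ¼*(-55))) = 1/((358 + (-28 + 7)) - (-13/4 + 55/4)) = 1/((358 - 21) - 1*21/2) = 1/(337 - 21/2) = 1/(653/2) = 2/653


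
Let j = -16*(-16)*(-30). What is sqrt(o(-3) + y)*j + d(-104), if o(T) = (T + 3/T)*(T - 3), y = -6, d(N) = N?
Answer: -104 - 23040*sqrt(2) ≈ -32687.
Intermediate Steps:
o(T) = (-3 + T)*(T + 3/T) (o(T) = (T + 3/T)*(-3 + T) = (-3 + T)*(T + 3/T))
j = -7680 (j = 256*(-30) = -7680)
sqrt(o(-3) + y)*j + d(-104) = sqrt((3 + (-3)**2 - 9/(-3) - 3*(-3)) - 6)*(-7680) - 104 = sqrt((3 + 9 - 9*(-1/3) + 9) - 6)*(-7680) - 104 = sqrt((3 + 9 + 3 + 9) - 6)*(-7680) - 104 = sqrt(24 - 6)*(-7680) - 104 = sqrt(18)*(-7680) - 104 = (3*sqrt(2))*(-7680) - 104 = -23040*sqrt(2) - 104 = -104 - 23040*sqrt(2)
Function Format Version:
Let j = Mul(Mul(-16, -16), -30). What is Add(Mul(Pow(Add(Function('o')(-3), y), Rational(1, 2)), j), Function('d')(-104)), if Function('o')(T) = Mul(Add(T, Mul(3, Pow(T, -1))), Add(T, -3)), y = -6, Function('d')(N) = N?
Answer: Add(-104, Mul(-23040, Pow(2, Rational(1, 2)))) ≈ -32687.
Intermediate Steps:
Function('o')(T) = Mul(Add(-3, T), Add(T, Mul(3, Pow(T, -1)))) (Function('o')(T) = Mul(Add(T, Mul(3, Pow(T, -1))), Add(-3, T)) = Mul(Add(-3, T), Add(T, Mul(3, Pow(T, -1)))))
j = -7680 (j = Mul(256, -30) = -7680)
Add(Mul(Pow(Add(Function('o')(-3), y), Rational(1, 2)), j), Function('d')(-104)) = Add(Mul(Pow(Add(Add(3, Pow(-3, 2), Mul(-9, Pow(-3, -1)), Mul(-3, -3)), -6), Rational(1, 2)), -7680), -104) = Add(Mul(Pow(Add(Add(3, 9, Mul(-9, Rational(-1, 3)), 9), -6), Rational(1, 2)), -7680), -104) = Add(Mul(Pow(Add(Add(3, 9, 3, 9), -6), Rational(1, 2)), -7680), -104) = Add(Mul(Pow(Add(24, -6), Rational(1, 2)), -7680), -104) = Add(Mul(Pow(18, Rational(1, 2)), -7680), -104) = Add(Mul(Mul(3, Pow(2, Rational(1, 2))), -7680), -104) = Add(Mul(-23040, Pow(2, Rational(1, 2))), -104) = Add(-104, Mul(-23040, Pow(2, Rational(1, 2))))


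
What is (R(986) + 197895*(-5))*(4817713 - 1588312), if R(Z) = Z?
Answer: -3192227365089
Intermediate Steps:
(R(986) + 197895*(-5))*(4817713 - 1588312) = (986 + 197895*(-5))*(4817713 - 1588312) = (986 - 989475)*3229401 = -988489*3229401 = -3192227365089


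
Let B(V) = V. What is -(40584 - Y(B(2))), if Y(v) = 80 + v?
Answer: -40502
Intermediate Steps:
-(40584 - Y(B(2))) = -(40584 - (80 + 2)) = -(40584 - 1*82) = -(40584 - 82) = -1*40502 = -40502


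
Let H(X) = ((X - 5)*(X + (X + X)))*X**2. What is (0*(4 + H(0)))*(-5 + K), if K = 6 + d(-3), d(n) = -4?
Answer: 0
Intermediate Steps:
H(X) = 3*X**3*(-5 + X) (H(X) = ((-5 + X)*(X + 2*X))*X**2 = ((-5 + X)*(3*X))*X**2 = (3*X*(-5 + X))*X**2 = 3*X**3*(-5 + X))
K = 2 (K = 6 - 4 = 2)
(0*(4 + H(0)))*(-5 + K) = (0*(4 + 3*0**3*(-5 + 0)))*(-5 + 2) = (0*(4 + 3*0*(-5)))*(-3) = (0*(4 + 0))*(-3) = (0*4)*(-3) = 0*(-3) = 0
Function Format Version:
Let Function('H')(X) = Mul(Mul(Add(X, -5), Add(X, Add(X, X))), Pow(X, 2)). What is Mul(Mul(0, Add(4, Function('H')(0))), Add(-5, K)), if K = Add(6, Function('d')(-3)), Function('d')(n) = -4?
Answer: 0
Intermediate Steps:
Function('H')(X) = Mul(3, Pow(X, 3), Add(-5, X)) (Function('H')(X) = Mul(Mul(Add(-5, X), Add(X, Mul(2, X))), Pow(X, 2)) = Mul(Mul(Add(-5, X), Mul(3, X)), Pow(X, 2)) = Mul(Mul(3, X, Add(-5, X)), Pow(X, 2)) = Mul(3, Pow(X, 3), Add(-5, X)))
K = 2 (K = Add(6, -4) = 2)
Mul(Mul(0, Add(4, Function('H')(0))), Add(-5, K)) = Mul(Mul(0, Add(4, Mul(3, Pow(0, 3), Add(-5, 0)))), Add(-5, 2)) = Mul(Mul(0, Add(4, Mul(3, 0, -5))), -3) = Mul(Mul(0, Add(4, 0)), -3) = Mul(Mul(0, 4), -3) = Mul(0, -3) = 0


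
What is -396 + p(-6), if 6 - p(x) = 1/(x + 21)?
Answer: -5851/15 ≈ -390.07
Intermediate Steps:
p(x) = 6 - 1/(21 + x) (p(x) = 6 - 1/(x + 21) = 6 - 1/(21 + x))
-396 + p(-6) = -396 + (125 + 6*(-6))/(21 - 6) = -396 + (125 - 36)/15 = -396 + (1/15)*89 = -396 + 89/15 = -5851/15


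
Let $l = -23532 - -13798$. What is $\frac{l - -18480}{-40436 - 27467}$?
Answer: $- \frac{8746}{67903} \approx -0.1288$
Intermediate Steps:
$l = -9734$ ($l = -23532 + 13798 = -9734$)
$\frac{l - -18480}{-40436 - 27467} = \frac{-9734 - -18480}{-40436 - 27467} = \frac{-9734 + 18480}{-67903} = 8746 \left(- \frac{1}{67903}\right) = - \frac{8746}{67903}$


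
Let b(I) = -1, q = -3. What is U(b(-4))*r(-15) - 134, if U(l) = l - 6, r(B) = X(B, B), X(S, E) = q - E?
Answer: -218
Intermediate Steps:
X(S, E) = -3 - E
r(B) = -3 - B
U(l) = -6 + l
U(b(-4))*r(-15) - 134 = (-6 - 1)*(-3 - 1*(-15)) - 134 = -7*(-3 + 15) - 134 = -7*12 - 134 = -84 - 134 = -218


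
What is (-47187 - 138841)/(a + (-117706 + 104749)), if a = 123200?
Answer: -186028/110243 ≈ -1.6874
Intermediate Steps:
(-47187 - 138841)/(a + (-117706 + 104749)) = (-47187 - 138841)/(123200 + (-117706 + 104749)) = -186028/(123200 - 12957) = -186028/110243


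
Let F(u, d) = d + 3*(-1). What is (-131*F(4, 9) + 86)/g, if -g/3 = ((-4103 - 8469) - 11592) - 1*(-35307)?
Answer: 700/33429 ≈ 0.020940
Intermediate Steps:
F(u, d) = -3 + d (F(u, d) = d - 3 = -3 + d)
g = -33429 (g = -3*(((-4103 - 8469) - 11592) - 1*(-35307)) = -3*((-12572 - 11592) + 35307) = -3*(-24164 + 35307) = -3*11143 = -33429)
(-131*F(4, 9) + 86)/g = (-131*(-3 + 9) + 86)/(-33429) = (-131*6 + 86)*(-1/33429) = (-786 + 86)*(-1/33429) = -700*(-1/33429) = 700/33429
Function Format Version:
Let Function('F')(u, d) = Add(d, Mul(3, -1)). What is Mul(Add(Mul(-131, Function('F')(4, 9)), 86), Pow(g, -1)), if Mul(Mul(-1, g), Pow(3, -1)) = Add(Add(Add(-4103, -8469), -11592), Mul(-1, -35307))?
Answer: Rational(700, 33429) ≈ 0.020940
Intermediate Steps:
Function('F')(u, d) = Add(-3, d) (Function('F')(u, d) = Add(d, -3) = Add(-3, d))
g = -33429 (g = Mul(-3, Add(Add(Add(-4103, -8469), -11592), Mul(-1, -35307))) = Mul(-3, Add(Add(-12572, -11592), 35307)) = Mul(-3, Add(-24164, 35307)) = Mul(-3, 11143) = -33429)
Mul(Add(Mul(-131, Function('F')(4, 9)), 86), Pow(g, -1)) = Mul(Add(Mul(-131, Add(-3, 9)), 86), Pow(-33429, -1)) = Mul(Add(Mul(-131, 6), 86), Rational(-1, 33429)) = Mul(Add(-786, 86), Rational(-1, 33429)) = Mul(-700, Rational(-1, 33429)) = Rational(700, 33429)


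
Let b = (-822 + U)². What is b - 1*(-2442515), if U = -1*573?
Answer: 4388540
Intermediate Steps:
U = -573
b = 1946025 (b = (-822 - 573)² = (-1395)² = 1946025)
b - 1*(-2442515) = 1946025 - 1*(-2442515) = 1946025 + 2442515 = 4388540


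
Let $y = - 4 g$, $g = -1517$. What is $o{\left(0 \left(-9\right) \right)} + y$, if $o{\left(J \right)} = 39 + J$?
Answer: $6107$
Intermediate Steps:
$y = 6068$ ($y = \left(-4\right) \left(-1517\right) = 6068$)
$o{\left(0 \left(-9\right) \right)} + y = \left(39 + 0 \left(-9\right)\right) + 6068 = \left(39 + 0\right) + 6068 = 39 + 6068 = 6107$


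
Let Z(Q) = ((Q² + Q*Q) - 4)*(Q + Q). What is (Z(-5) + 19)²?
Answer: 194481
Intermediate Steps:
Z(Q) = 2*Q*(-4 + 2*Q²) (Z(Q) = ((Q² + Q²) - 4)*(2*Q) = (2*Q² - 4)*(2*Q) = (-4 + 2*Q²)*(2*Q) = 2*Q*(-4 + 2*Q²))
(Z(-5) + 19)² = (4*(-5)*(-2 + (-5)²) + 19)² = (4*(-5)*(-2 + 25) + 19)² = (4*(-5)*23 + 19)² = (-460 + 19)² = (-441)² = 194481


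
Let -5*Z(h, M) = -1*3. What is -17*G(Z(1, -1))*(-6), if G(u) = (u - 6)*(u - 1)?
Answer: 5508/25 ≈ 220.32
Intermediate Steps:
Z(h, M) = ⅗ (Z(h, M) = -(-1)*3/5 = -⅕*(-3) = ⅗)
G(u) = (-1 + u)*(-6 + u) (G(u) = (-6 + u)*(-1 + u) = (-1 + u)*(-6 + u))
-17*G(Z(1, -1))*(-6) = -17*(6 + (⅗)² - 7*⅗)*(-6) = -17*(6 + 9/25 - 21/5)*(-6) = -17*54/25*(-6) = -918/25*(-6) = 5508/25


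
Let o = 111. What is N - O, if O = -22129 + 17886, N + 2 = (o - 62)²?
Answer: 6642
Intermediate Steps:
N = 2399 (N = -2 + (111 - 62)² = -2 + 49² = -2 + 2401 = 2399)
O = -4243
N - O = 2399 - 1*(-4243) = 2399 + 4243 = 6642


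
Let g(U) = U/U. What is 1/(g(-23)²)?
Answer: 1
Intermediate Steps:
g(U) = 1
1/(g(-23)²) = 1/(1²) = 1/1 = 1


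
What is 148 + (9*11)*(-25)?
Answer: -2327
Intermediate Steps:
148 + (9*11)*(-25) = 148 + 99*(-25) = 148 - 2475 = -2327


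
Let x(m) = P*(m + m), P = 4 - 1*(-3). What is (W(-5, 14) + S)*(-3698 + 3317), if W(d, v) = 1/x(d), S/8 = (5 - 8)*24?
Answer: 15362301/70 ≈ 2.1946e+5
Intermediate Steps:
P = 7 (P = 4 + 3 = 7)
x(m) = 14*m (x(m) = 7*(m + m) = 7*(2*m) = 14*m)
S = -576 (S = 8*((5 - 8)*24) = 8*(-3*24) = 8*(-72) = -576)
W(d, v) = 1/(14*d)
(W(-5, 14) + S)*(-3698 + 3317) = ((1/14)/(-5) - 576)*(-3698 + 3317) = ((1/14)*(-⅕) - 576)*(-381) = (-1/70 - 576)*(-381) = -40321/70*(-381) = 15362301/70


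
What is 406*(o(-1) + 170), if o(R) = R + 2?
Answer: 69426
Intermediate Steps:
o(R) = 2 + R
406*(o(-1) + 170) = 406*((2 - 1) + 170) = 406*(1 + 170) = 406*171 = 69426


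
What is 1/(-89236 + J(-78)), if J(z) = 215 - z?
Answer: -1/88943 ≈ -1.1243e-5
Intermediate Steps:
1/(-89236 + J(-78)) = 1/(-89236 + (215 - 1*(-78))) = 1/(-89236 + (215 + 78)) = 1/(-89236 + 293) = 1/(-88943) = -1/88943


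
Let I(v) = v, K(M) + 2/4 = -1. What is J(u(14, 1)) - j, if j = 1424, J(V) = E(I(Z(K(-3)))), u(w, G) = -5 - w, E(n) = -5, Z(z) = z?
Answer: -1429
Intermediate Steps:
K(M) = -3/2 (K(M) = -½ - 1 = -3/2)
J(V) = -5
J(u(14, 1)) - j = -5 - 1*1424 = -5 - 1424 = -1429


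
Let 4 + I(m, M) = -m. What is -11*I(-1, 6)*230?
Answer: 7590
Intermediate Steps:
I(m, M) = -4 - m
-11*I(-1, 6)*230 = -11*(-4 - 1*(-1))*230 = -11*(-4 + 1)*230 = -11*(-3)*230 = 33*230 = 7590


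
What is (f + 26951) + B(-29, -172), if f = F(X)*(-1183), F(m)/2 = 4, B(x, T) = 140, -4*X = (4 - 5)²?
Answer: 17627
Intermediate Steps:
X = -¼ (X = -(4 - 5)²/4 = -¼*(-1)² = -¼*1 = -¼ ≈ -0.25000)
F(m) = 8 (F(m) = 2*4 = 8)
f = -9464 (f = 8*(-1183) = -9464)
(f + 26951) + B(-29, -172) = (-9464 + 26951) + 140 = 17487 + 140 = 17627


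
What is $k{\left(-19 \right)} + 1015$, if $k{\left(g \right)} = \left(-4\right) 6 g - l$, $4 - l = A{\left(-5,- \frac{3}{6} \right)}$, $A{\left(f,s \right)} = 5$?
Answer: $1472$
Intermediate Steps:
$l = -1$ ($l = 4 - 5 = -1$)
$k{\left(g \right)} = 1 - 24 g$ ($k{\left(g \right)} = \left(-4\right) 6 g - -1 = - 24 g + 1 = 1 - 24 g$)
$k{\left(-19 \right)} + 1015 = \left(1 - -456\right) + 1015 = \left(1 + 456\right) + 1015 = 457 + 1015 = 1472$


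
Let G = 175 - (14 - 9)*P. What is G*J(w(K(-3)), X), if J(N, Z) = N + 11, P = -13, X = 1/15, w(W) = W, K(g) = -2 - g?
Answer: 2880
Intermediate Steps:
X = 1/15 ≈ 0.066667
J(N, Z) = 11 + N
G = 240 (G = 175 - (14 - 9)*(-13) = 175 - 5*(-13) = 175 - 1*(-65) = 175 + 65 = 240)
G*J(w(K(-3)), X) = 240*(11 + (-2 - 1*(-3))) = 240*(11 + (-2 + 3)) = 240*(11 + 1) = 240*12 = 2880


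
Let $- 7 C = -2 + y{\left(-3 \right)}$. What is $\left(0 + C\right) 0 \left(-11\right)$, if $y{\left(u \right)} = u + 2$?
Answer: $0$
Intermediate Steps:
$y{\left(u \right)} = 2 + u$
$C = \frac{3}{7}$ ($C = - \frac{-2 + \left(2 - 3\right)}{7} = - \frac{-2 - 1}{7} = \left(- \frac{1}{7}\right) \left(-3\right) = \frac{3}{7} \approx 0.42857$)
$\left(0 + C\right) 0 \left(-11\right) = \left(0 + \frac{3}{7}\right) 0 \left(-11\right) = \frac{3}{7} \cdot 0 \left(-11\right) = 0 \left(-11\right) = 0$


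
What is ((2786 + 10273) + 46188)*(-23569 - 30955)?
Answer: -3230383428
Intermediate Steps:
((2786 + 10273) + 46188)*(-23569 - 30955) = (13059 + 46188)*(-54524) = 59247*(-54524) = -3230383428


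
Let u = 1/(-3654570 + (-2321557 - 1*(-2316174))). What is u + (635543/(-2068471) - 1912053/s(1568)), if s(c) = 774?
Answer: -4825670102069136013/1953190713600654 ≈ -2470.7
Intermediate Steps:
u = -1/3659953 (u = 1/(-3654570 + (-2321557 + 2316174)) = 1/(-3654570 - 5383) = 1/(-3659953) = -1/3659953 ≈ -2.7323e-7)
u + (635543/(-2068471) - 1912053/s(1568)) = -1/3659953 + (635543/(-2068471) - 1912053/774) = -1/3659953 + (635543*(-1/2068471) - 1912053*1/774) = -1/3659953 + (-635543/2068471 - 637351/258) = -1/3659953 - 1318506030415/533665518 = -4825670102069136013/1953190713600654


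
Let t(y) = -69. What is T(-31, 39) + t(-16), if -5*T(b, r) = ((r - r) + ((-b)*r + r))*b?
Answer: 38343/5 ≈ 7668.6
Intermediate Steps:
T(b, r) = -b*(r - b*r)/5 (T(b, r) = -((r - r) + ((-b)*r + r))*b/5 = -(0 + (-b*r + r))*b/5 = -(0 + (r - b*r))*b/5 = -(r - b*r)*b/5 = -b*(r - b*r)/5)
T(-31, 39) + t(-16) = (⅕)*(-31)*39*(-1 - 31) - 69 = (⅕)*(-31)*39*(-32) - 69 = 38688/5 - 69 = 38343/5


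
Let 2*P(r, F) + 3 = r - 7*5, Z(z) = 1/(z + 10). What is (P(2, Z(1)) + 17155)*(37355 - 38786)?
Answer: -24523047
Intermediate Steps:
Z(z) = 1/(10 + z)
P(r, F) = -19 + r/2 (P(r, F) = -3/2 + (r - 7*5)/2 = -3/2 + (r - 35)/2 = -3/2 + (-35 + r)/2 = -3/2 + (-35/2 + r/2) = -19 + r/2)
(P(2, Z(1)) + 17155)*(37355 - 38786) = ((-19 + (1/2)*2) + 17155)*(37355 - 38786) = ((-19 + 1) + 17155)*(-1431) = (-18 + 17155)*(-1431) = 17137*(-1431) = -24523047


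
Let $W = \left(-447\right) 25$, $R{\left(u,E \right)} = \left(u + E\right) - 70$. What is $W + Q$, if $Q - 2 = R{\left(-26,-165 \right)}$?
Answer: $-11434$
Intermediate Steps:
$R{\left(u,E \right)} = -70 + E + u$ ($R{\left(u,E \right)} = \left(E + u\right) - 70 = -70 + E + u$)
$W = -11175$
$Q = -259$ ($Q = 2 - 261 = -259$)
$W + Q = -11175 - 259 = -11434$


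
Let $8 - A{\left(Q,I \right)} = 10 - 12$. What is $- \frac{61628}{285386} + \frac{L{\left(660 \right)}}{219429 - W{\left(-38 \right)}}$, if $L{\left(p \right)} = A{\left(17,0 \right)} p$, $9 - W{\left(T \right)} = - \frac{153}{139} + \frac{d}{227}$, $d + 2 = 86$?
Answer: $- \frac{394881490558}{2124541103441} \approx -0.18587$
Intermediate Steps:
$A{\left(Q,I \right)} = 10$ ($A{\left(Q,I \right)} = 8 - \left(10 - 12\right) = 8 - -2 = 8 + 2 = 10$)
$d = 84$ ($d = -2 + 86 = 84$)
$W{\left(T \right)} = \frac{307032}{31553}$ ($W{\left(T \right)} = 9 - \left(- \frac{153}{139} + \frac{84}{227}\right) = 9 - - \frac{23055}{31553} = 9 + \frac{23055}{31553} = \frac{307032}{31553}$)
$L{\left(p \right)} = 10 p$
$- \frac{61628}{285386} + \frac{L{\left(660 \right)}}{219429 - W{\left(-38 \right)}} = - \frac{61628}{285386} + \frac{10 \cdot 660}{219429 - \frac{307032}{31553}} = \left(-61628\right) \frac{1}{285386} + \frac{6600}{219429 - \frac{307032}{31553}} = - \frac{994}{4603} + \frac{6600}{\frac{6923336205}{31553}} = - \frac{994}{4603} + 6600 \cdot \frac{31553}{6923336205} = - \frac{994}{4603} + \frac{13883320}{461555747} = - \frac{394881490558}{2124541103441}$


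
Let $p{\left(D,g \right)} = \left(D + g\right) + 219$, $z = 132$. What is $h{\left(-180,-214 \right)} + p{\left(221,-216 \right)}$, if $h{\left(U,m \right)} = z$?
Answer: $356$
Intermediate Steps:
$h{\left(U,m \right)} = 132$
$p{\left(D,g \right)} = 219 + D + g$
$h{\left(-180,-214 \right)} + p{\left(221,-216 \right)} = 132 + \left(219 + 221 - 216\right) = 132 + 224 = 356$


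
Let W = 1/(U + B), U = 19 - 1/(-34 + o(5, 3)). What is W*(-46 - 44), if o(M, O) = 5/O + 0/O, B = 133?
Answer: -8730/14747 ≈ -0.59198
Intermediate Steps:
o(M, O) = 5/O (o(M, O) = 5/O + 0 = 5/O)
U = 1846/97 (U = 19 - 1/(-34 + 5/3) = 19 - 1/(-97/3) = 19 - 1*(-3/97) = 19 + 3/97 = 1846/97 ≈ 19.031)
W = 97/14747 (W = 1/(1846/97 + 133) = 1/(14747/97) = 97/14747 ≈ 0.0065776)
W*(-46 - 44) = 97*(-46 - 44)/14747 = (97/14747)*(-90) = -8730/14747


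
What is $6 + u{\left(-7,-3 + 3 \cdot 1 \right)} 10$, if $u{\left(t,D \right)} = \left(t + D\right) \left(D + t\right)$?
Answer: $496$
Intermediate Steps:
$u{\left(t,D \right)} = \left(D + t\right)^{2}$ ($u{\left(t,D \right)} = \left(D + t\right) \left(D + t\right) = \left(D + t\right)^{2}$)
$6 + u{\left(-7,-3 + 3 \cdot 1 \right)} 10 = 6 + \left(\left(-3 + 3 \cdot 1\right) - 7\right)^{2} \cdot 10 = 6 + \left(\left(-3 + 3\right) - 7\right)^{2} \cdot 10 = 6 + \left(0 - 7\right)^{2} \cdot 10 = 6 + \left(-7\right)^{2} \cdot 10 = 6 + 49 \cdot 10 = 6 + 490 = 496$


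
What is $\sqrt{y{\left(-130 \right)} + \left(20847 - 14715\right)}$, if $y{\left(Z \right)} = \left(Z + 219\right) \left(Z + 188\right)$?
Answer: $\sqrt{11294} \approx 106.27$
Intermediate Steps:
$y{\left(Z \right)} = \left(188 + Z\right) \left(219 + Z\right)$ ($y{\left(Z \right)} = \left(219 + Z\right) \left(188 + Z\right) = \left(188 + Z\right) \left(219 + Z\right)$)
$\sqrt{y{\left(-130 \right)} + \left(20847 - 14715\right)} = \sqrt{\left(41172 + \left(-130\right)^{2} + 407 \left(-130\right)\right) + \left(20847 - 14715\right)} = \sqrt{\left(41172 + 16900 - 52910\right) + 6132} = \sqrt{5162 + 6132} = \sqrt{11294}$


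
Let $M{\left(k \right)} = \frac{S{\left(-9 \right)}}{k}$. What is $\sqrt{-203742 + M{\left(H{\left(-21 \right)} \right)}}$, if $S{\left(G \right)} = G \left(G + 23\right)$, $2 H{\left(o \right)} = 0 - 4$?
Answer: $3 i \sqrt{22631} \approx 451.31 i$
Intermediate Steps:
$H{\left(o \right)} = -2$ ($H{\left(o \right)} = \frac{0 - 4}{2} = \frac{1}{2} \left(-4\right) = -2$)
$S{\left(G \right)} = G \left(23 + G\right)$
$M{\left(k \right)} = - \frac{126}{k}$ ($M{\left(k \right)} = \frac{\left(-9\right) \left(23 - 9\right)}{k} = \frac{\left(-9\right) 14}{k} = - \frac{126}{k}$)
$\sqrt{-203742 + M{\left(H{\left(-21 \right)} \right)}} = \sqrt{-203742 - \frac{126}{-2}} = \sqrt{-203742 - -63} = \sqrt{-203742 + 63} = \sqrt{-203679} = 3 i \sqrt{22631}$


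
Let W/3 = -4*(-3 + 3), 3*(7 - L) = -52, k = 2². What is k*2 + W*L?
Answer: 8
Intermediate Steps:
k = 4
L = 73/3 (L = 7 - ⅓*(-52) = 7 + 52/3 = 73/3 ≈ 24.333)
W = 0 (W = 3*(-4*(-3 + 3)) = 3*(-4*0) = 3*0 = 0)
k*2 + W*L = 4*2 + 0*(73/3) = 8 + 0 = 8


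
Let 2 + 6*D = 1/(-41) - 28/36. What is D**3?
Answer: -138188413/1356572043 ≈ -0.10187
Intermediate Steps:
D = -517/1107 (D = -1/3 + (1/(-41) - 28/36)/6 = -1/3 + (1*(-1/41) - 28*1/36)/6 = -1/3 + (-1/41 - 7/9)/6 = -1/3 + (1/6)*(-296/369) = -1/3 - 148/1107 = -517/1107 ≈ -0.46703)
D**3 = (-517/1107)**3 = -138188413/1356572043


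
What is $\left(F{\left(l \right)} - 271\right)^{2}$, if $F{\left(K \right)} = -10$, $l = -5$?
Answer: $78961$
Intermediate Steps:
$\left(F{\left(l \right)} - 271\right)^{2} = \left(-10 - 271\right)^{2} = \left(-281\right)^{2} = 78961$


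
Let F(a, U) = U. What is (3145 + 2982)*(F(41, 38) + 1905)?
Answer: 11904761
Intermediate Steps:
(3145 + 2982)*(F(41, 38) + 1905) = (3145 + 2982)*(38 + 1905) = 6127*1943 = 11904761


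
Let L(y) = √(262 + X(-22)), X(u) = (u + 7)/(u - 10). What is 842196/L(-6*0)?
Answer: 3368784*√16798/8399 ≈ 51985.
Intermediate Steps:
X(u) = (7 + u)/(-10 + u)
L(y) = √16798/8 (L(y) = √(262 + (7 - 22)/(-10 - 22)) = √(262 - 15/(-32)) = √(262 - 1/32*(-15)) = √(262 + 15/32) = √(8399/32) = √16798/8)
842196/L(-6*0) = 842196/((√16798/8)) = 842196*(4*√16798/8399) = 3368784*√16798/8399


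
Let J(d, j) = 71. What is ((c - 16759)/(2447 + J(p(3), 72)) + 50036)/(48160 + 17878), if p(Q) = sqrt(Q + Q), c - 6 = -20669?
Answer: 8996659/11877406 ≈ 0.75746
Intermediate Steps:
c = -20663 (c = 6 - 20669 = -20663)
p(Q) = sqrt(2)*sqrt(Q) (p(Q) = sqrt(2*Q) = sqrt(2)*sqrt(Q))
((c - 16759)/(2447 + J(p(3), 72)) + 50036)/(48160 + 17878) = ((-20663 - 16759)/(2447 + 71) + 50036)/(48160 + 17878) = (-37422/2518 + 50036)/66038 = (-37422*1/2518 + 50036)*(1/66038) = (-18711/1259 + 50036)*(1/66038) = (62976613/1259)*(1/66038) = 8996659/11877406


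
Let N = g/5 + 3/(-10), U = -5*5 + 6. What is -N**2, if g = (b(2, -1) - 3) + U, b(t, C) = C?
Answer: -2401/100 ≈ -24.010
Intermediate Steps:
U = -19 (U = -25 + 6 = -19)
g = -23 (g = (-1 - 3) - 19 = -4 - 19 = -23)
N = -49/10 (N = -23/5 + 3/(-10) = -23*1/5 + 3*(-1/10) = -23/5 - 3/10 = -49/10 ≈ -4.9000)
-N**2 = -(-49/10)**2 = -1*2401/100 = -2401/100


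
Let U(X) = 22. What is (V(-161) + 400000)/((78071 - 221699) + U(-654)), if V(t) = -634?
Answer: -199683/71803 ≈ -2.7810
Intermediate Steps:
(V(-161) + 400000)/((78071 - 221699) + U(-654)) = (-634 + 400000)/((78071 - 221699) + 22) = 399366/(-143628 + 22) = 399366/(-143606) = 399366*(-1/143606) = -199683/71803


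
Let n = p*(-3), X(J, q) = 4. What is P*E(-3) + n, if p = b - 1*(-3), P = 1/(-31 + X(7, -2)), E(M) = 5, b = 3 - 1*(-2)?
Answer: -653/27 ≈ -24.185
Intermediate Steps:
b = 5 (b = 3 + 2 = 5)
P = -1/27 (P = 1/(-31 + 4) = 1/(-27) = -1/27 ≈ -0.037037)
p = 8 (p = 5 - 1*(-3) = 5 + 3 = 8)
n = -24 (n = 8*(-3) = -24)
P*E(-3) + n = -1/27*5 - 24 = -5/27 - 24 = -653/27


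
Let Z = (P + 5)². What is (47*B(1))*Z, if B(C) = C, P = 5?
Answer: 4700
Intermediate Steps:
Z = 100 (Z = (5 + 5)² = 10² = 100)
(47*B(1))*Z = (47*1)*100 = 47*100 = 4700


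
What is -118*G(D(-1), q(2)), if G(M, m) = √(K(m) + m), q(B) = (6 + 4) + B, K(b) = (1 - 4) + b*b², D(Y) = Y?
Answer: -354*√193 ≈ -4917.9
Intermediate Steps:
K(b) = -3 + b³
q(B) = 10 + B
G(M, m) = √(-3 + m + m³) (G(M, m) = √((-3 + m³) + m) = √(-3 + m + m³))
-118*G(D(-1), q(2)) = -118*√(-3 + (10 + 2) + (10 + 2)³) = -118*√(-3 + 12 + 12³) = -118*√(-3 + 12 + 1728) = -354*√193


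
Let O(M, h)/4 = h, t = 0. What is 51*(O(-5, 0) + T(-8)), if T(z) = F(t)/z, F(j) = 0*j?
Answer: 0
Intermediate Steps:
O(M, h) = 4*h
F(j) = 0
T(z) = 0 (T(z) = 0/z = 0)
51*(O(-5, 0) + T(-8)) = 51*(4*0 + 0) = 51*(0 + 0) = 51*0 = 0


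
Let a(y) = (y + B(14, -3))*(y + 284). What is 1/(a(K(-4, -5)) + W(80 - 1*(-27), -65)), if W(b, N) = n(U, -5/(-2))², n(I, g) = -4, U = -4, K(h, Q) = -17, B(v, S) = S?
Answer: -1/5324 ≈ -0.00018783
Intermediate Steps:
W(b, N) = 16 (W(b, N) = (-4)² = 16)
a(y) = (-3 + y)*(284 + y) (a(y) = (y - 3)*(y + 284) = (-3 + y)*(284 + y))
1/(a(K(-4, -5)) + W(80 - 1*(-27), -65)) = 1/((-852 + (-17)² + 281*(-17)) + 16) = 1/((-852 + 289 - 4777) + 16) = 1/(-5340 + 16) = 1/(-5324) = -1/5324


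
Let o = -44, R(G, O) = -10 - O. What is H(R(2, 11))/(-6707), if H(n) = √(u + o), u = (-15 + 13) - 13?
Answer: -I*√59/6707 ≈ -0.0011452*I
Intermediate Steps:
u = -15 (u = -2 - 13 = -15)
H(n) = I*√59 (H(n) = √(-15 - 44) = √(-59) = I*√59)
H(R(2, 11))/(-6707) = (I*√59)/(-6707) = (I*√59)*(-1/6707) = -I*√59/6707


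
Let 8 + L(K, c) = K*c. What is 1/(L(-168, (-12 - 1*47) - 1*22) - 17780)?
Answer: -1/4180 ≈ -0.00023923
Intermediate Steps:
L(K, c) = -8 + K*c
1/(L(-168, (-12 - 1*47) - 1*22) - 17780) = 1/((-8 - 168*((-12 - 1*47) - 1*22)) - 17780) = 1/((-8 - 168*((-12 - 47) - 22)) - 17780) = 1/((-8 - 168*(-59 - 22)) - 17780) = 1/((-8 - 168*(-81)) - 17780) = 1/((-8 + 13608) - 17780) = 1/(13600 - 17780) = 1/(-4180) = -1/4180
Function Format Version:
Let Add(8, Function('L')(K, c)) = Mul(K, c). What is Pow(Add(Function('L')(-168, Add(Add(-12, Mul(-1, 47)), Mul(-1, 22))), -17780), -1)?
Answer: Rational(-1, 4180) ≈ -0.00023923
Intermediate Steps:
Function('L')(K, c) = Add(-8, Mul(K, c))
Pow(Add(Function('L')(-168, Add(Add(-12, Mul(-1, 47)), Mul(-1, 22))), -17780), -1) = Pow(Add(Add(-8, Mul(-168, Add(Add(-12, Mul(-1, 47)), Mul(-1, 22)))), -17780), -1) = Pow(Add(Add(-8, Mul(-168, Add(Add(-12, -47), -22))), -17780), -1) = Pow(Add(Add(-8, Mul(-168, Add(-59, -22))), -17780), -1) = Pow(Add(Add(-8, Mul(-168, -81)), -17780), -1) = Pow(Add(Add(-8, 13608), -17780), -1) = Pow(Add(13600, -17780), -1) = Pow(-4180, -1) = Rational(-1, 4180)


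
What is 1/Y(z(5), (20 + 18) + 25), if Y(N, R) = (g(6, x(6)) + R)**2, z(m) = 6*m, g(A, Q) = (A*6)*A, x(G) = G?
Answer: 1/77841 ≈ 1.2847e-5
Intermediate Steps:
g(A, Q) = 6*A**2 (g(A, Q) = (6*A)*A = 6*A**2)
Y(N, R) = (216 + R)**2 (Y(N, R) = (6*6**2 + R)**2 = (6*36 + R)**2 = (216 + R)**2)
1/Y(z(5), (20 + 18) + 25) = 1/((216 + ((20 + 18) + 25))**2) = 1/((216 + (38 + 25))**2) = 1/((216 + 63)**2) = 1/(279**2) = 1/77841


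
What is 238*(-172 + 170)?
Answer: -476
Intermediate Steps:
238*(-172 + 170) = 238*(-2) = -476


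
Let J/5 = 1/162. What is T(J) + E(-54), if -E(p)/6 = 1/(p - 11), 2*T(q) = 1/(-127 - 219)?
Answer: 4087/44980 ≈ 0.090863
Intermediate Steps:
J = 5/162 ≈ 0.030864
T(q) = -1/692 (T(q) = 1/(2*(-127 - 219)) = (½)/(-346) = (½)*(-1/346) = -1/692)
E(p) = -6/(-11 + p) (E(p) = -6/(p - 11) = -6/(-11 + p))
T(J) + E(-54) = -1/692 - 6/(-11 - 54) = -1/692 - 6/(-65) = -1/692 - 6*(-1/65) = -1/692 + 6/65 = 4087/44980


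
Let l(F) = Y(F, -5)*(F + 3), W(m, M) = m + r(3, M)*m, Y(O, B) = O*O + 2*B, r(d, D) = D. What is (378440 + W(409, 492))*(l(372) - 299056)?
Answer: 29926865041938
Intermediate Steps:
Y(O, B) = O**2 + 2*B
W(m, M) = m + M*m
l(F) = (-10 + F**2)*(3 + F) (l(F) = (F**2 + 2*(-5))*(F + 3) = (F**2 - 10)*(3 + F) = (-10 + F**2)*(3 + F))
(378440 + W(409, 492))*(l(372) - 299056) = (378440 + 409*(1 + 492))*((-10 + 372**2)*(3 + 372) - 299056) = (378440 + 409*493)*((-10 + 138384)*375 - 299056) = (378440 + 201637)*(138374*375 - 299056) = 580077*(51890250 - 299056) = 580077*51591194 = 29926865041938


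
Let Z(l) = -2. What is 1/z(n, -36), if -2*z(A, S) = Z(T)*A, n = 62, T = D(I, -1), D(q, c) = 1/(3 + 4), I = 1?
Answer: 1/62 ≈ 0.016129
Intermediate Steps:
D(q, c) = ⅐ (D(q, c) = 1/7 = ⅐)
T = ⅐ ≈ 0.14286
z(A, S) = A (z(A, S) = -(-1)*A = A)
1/z(n, -36) = 1/62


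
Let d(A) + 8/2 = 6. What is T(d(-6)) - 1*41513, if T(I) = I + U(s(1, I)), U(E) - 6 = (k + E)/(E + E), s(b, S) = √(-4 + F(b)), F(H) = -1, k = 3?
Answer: -83009/2 - 3*I*√5/10 ≈ -41505.0 - 0.67082*I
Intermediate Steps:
d(A) = 2 (d(A) = -4 + 6 = 2)
s(b, S) = I*√5 (s(b, S) = √(-4 - 1) = √(-5) = I*√5)
U(E) = 6 + (3 + E)/(2*E) (U(E) = 6 + (3 + E)/(E + E) = 6 + (3 + E)/((2*E)) = 6 + (3 + E)*(1/(2*E)) = 6 + (3 + E)/(2*E))
T(I) = I - I*√5*(3 + 13*I*√5)/10 (T(I) = I + (3 + 13*(I*√5))/(2*((I*√5))) = I + (-I*√5/5)*(3 + 13*I*√5)/2 = I - I*√5*(3 + 13*I*√5)/10)
T(d(-6)) - 1*41513 = (13/2 + 2 - 3*I*√5/10) - 1*41513 = (17/2 - 3*I*√5/10) - 41513 = -83009/2 - 3*I*√5/10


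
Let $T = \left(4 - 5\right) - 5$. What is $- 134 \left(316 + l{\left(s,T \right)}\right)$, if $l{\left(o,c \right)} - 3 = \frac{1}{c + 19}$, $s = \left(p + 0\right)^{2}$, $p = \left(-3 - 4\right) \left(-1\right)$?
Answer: $- \frac{555832}{13} \approx -42756.0$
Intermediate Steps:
$p = 7$ ($p = \left(-7\right) \left(-1\right) = 7$)
$T = -6$ ($T = -1 - 5 = -6$)
$s = 49$ ($s = \left(7 + 0\right)^{2} = 7^{2} = 49$)
$l{\left(o,c \right)} = 3 + \frac{1}{19 + c}$ ($l{\left(o,c \right)} = 3 + \frac{1}{c + 19} = 3 + \frac{1}{19 + c}$)
$- 134 \left(316 + l{\left(s,T \right)}\right) = - 134 \left(316 + \frac{58 + 3 \left(-6\right)}{19 - 6}\right) = - 134 \left(316 + \frac{58 - 18}{13}\right) = - 134 \left(316 + \frac{1}{13} \cdot 40\right) = - 134 \left(316 + \frac{40}{13}\right) = \left(-134\right) \frac{4148}{13} = - \frac{555832}{13}$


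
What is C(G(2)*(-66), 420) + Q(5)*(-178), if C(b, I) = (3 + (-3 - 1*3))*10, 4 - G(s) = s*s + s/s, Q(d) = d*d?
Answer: -4480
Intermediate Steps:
Q(d) = d²
G(s) = 3 - s² (G(s) = 4 - (s*s + s/s) = 4 - (s² + 1) = 4 - (1 + s²) = 4 + (-1 - s²) = 3 - s²)
C(b, I) = -30 (C(b, I) = (3 + (-3 - 3))*10 = (3 - 6)*10 = -3*10 = -30)
C(G(2)*(-66), 420) + Q(5)*(-178) = -30 + 5²*(-178) = -30 + 25*(-178) = -30 - 4450 = -4480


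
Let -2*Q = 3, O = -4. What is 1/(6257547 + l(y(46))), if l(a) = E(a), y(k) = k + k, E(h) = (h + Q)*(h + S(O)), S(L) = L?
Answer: 1/6265511 ≈ 1.5960e-7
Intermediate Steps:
Q = -3/2 (Q = -½*3 = -3/2 ≈ -1.5000)
E(h) = (-4 + h)*(-3/2 + h) (E(h) = (h - 3/2)*(h - 4) = (-3/2 + h)*(-4 + h) = (-4 + h)*(-3/2 + h))
y(k) = 2*k
l(a) = 6 + a² - 11*a/2
1/(6257547 + l(y(46))) = 1/(6257547 + (6 + (2*46)² - 11*46)) = 1/(6257547 + (6 + 92² - 11/2*92)) = 1/(6257547 + (6 + 8464 - 506)) = 1/(6257547 + 7964) = 1/6265511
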